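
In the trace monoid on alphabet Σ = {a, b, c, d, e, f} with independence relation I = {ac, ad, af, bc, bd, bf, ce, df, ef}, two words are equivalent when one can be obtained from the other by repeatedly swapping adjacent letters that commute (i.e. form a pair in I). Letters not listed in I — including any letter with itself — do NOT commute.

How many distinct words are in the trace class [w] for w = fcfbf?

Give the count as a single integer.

0(f) covers ∅
1(c) covers 0:f
2(f) covers 1:c
3(b) covers ∅
4(f) covers 2:f
floor of heap: 0:f, 3:b
completions by unplaced set U, small U first (add the entries for U minus each lowest piece of U):
  |U|=1: {3}:1  {4}:1
  |U|=2: {2,4}:1  {3,4}:2
  |U|=3: {1,2,4}:1  {2,3,4}:3
  start at 0(f): 4
  start at 3(b): 1
sum over floor = 5

5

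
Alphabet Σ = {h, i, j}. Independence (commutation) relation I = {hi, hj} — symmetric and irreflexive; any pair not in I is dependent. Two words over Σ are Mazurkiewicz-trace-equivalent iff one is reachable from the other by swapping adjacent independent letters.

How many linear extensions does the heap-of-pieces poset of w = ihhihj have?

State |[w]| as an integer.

0(i) covers ∅
1(h) covers ∅
2(h) covers 1:h
3(i) covers 0:i
4(h) covers 2:h
5(j) covers 3:i
floor of heap: 0:i, 1:h
completions by unplaced set U, small U first (add the entries for U minus each lowest piece of U):
  |U|=1: {4}:1  {5}:1
  |U|=2: {2,4}:1  {3,5}:1  {4,5}:2
  |U|=3: {0,3,5}:1  {1,2,4}:1  {2,4,5}:3  {3,4,5}:3
  |U|=4: {0,3,4,5}:4  {1,2,4,5}:4  {2,3,4,5}:6
  start at 0(i): 10
  start at 1(h): 10
sum over floor = 20

20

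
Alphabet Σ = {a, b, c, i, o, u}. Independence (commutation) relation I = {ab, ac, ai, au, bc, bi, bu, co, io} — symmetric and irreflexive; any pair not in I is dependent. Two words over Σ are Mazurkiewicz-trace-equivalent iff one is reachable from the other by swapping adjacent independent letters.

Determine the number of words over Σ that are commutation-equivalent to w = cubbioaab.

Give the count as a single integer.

0(c) covers ∅
1(u) covers 0:c
2(b) covers ∅
3(b) covers 2:b
4(i) covers 1:u
5(o) covers 1:u, 3:b
6(a) covers 5:o
7(a) covers 6:a
8(b) covers 5:o
floor of heap: 0:c, 2:b
completions by unplaced set U, small U first (add the entries for U minus each lowest piece of U):
  |U|=1: {4}:1  {7}:1  {8}:1
  |U|=2: {4,7}:2  {4,8}:2  {6,7}:1  {7,8}:2
  |U|=3: {4,6,7}:3  {4,7,8}:6  {6,7,8}:3
  |U|=4: {4,6,7,8}:12  {5,6,7,8}:3
  |U|=5: {3,5,6,7,8}:3  {4,5,6,7,8}:15
  |U|=6: {1,4,5,6,7,8}:15  {2,3,5,6,7,8}:3  {3,4,5,6,7,8}:18
  |U|=7: {0,1,4,5,6,7,8}:15  {1,3,4,5,6,7,8}:33  {2,3,4,5,6,7,8}:21
  start at 0(c): 54
  start at 2(b): 48
sum over floor = 102

102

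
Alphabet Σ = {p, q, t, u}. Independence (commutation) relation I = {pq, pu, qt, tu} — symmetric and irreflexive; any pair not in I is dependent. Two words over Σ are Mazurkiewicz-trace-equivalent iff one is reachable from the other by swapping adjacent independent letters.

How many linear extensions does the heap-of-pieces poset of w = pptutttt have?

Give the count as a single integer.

8

drop 0:p onto floor
drop 1:p onto {0:p}
drop 2:t onto {1:p}
drop 3:u onto floor
drop 4:t onto {2:t}
drop 5:t onto {4:t}
drop 6:t onto {5:t}
drop 7:t onto {6:t}
ground layer = {0:p, 3:u}
drop-orders for the pieces not yet dropped (sum over which currently-grounded one goes next):
  1 to go: {3} 1  {7} 1
  2 to go: {3,7} 2  {6,7} 1
  3 to go: {3,6,7} 3  {5,6,7} 1
  4 to go: {3,5,6,7} 4  {4,5,6,7} 1
  5 to go: {2,4,5,6,7} 1  {3,4,5,6,7} 5
  6 to go: {1,2,4,5,6,7} 1  {2,3,4,5,6,7} 6
  if 0:p drops first: 7 orders
  if 3:u drops first: 1 orders
heap linearizations: 8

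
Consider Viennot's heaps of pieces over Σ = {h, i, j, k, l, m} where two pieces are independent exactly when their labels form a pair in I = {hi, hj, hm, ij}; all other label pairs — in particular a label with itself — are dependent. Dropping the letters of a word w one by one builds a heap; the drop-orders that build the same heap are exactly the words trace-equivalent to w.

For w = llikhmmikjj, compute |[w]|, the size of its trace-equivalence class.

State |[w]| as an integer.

0(l) covers ∅
1(l) covers 0:l
2(i) covers 1:l
3(k) covers 2:i
4(h) covers 3:k
5(m) covers 3:k
6(m) covers 5:m
7(i) covers 6:m
8(k) covers 4:h, 7:i
9(j) covers 8:k
10(j) covers 9:j
floor of heap: 0:l
completions by unplaced set U, small U first (add the entries for U minus each lowest piece of U):
  |U|=1: {10}:1
  |U|=2: {9,10}:1
  |U|=3: {8,9,10}:1
  |U|=4: {4,8,9,10}:1  {7,8,9,10}:1
  |U|=5: {4,7,8,9,10}:2  {6,7,8,9,10}:1
  |U|=6: {4,6,7,8,9,10}:3  {5,6,7,8,9,10}:1
  |U|=7: {4,5,6,7,8,9,10}:4
  |U|=8: {3,4,5,6,7,8,9,10}:4
  |U|=9: {2,3,4,5,6,7,8,9,10}:4
  start at 0(l): 4

4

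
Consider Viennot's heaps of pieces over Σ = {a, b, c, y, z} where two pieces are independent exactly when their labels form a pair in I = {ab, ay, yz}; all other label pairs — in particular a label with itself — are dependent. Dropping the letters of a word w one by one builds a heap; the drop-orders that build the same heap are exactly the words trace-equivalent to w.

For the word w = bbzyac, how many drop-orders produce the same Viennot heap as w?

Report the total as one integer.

0(b) covers ∅
1(b) covers 0:b
2(z) covers 1:b
3(y) covers 1:b
4(a) covers 2:z
5(c) covers 3:y, 4:a
floor of heap: 0:b
completions by unplaced set U, small U first (add the entries for U minus each lowest piece of U):
  |U|=1: {5}:1
  |U|=2: {3,5}:1  {4,5}:1
  |U|=3: {2,4,5}:1  {3,4,5}:2
  |U|=4: {2,3,4,5}:3
  start at 0(b): 3

3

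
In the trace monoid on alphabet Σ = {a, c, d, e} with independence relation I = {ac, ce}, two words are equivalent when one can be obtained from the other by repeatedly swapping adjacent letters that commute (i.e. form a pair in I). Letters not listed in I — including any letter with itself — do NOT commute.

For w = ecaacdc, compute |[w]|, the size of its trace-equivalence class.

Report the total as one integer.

#0=e has no predecessor
#1=c has no predecessor
#2=a depends on [0:e]
#3=a depends on [2:a]
#4=c depends on [1:c]
#5=d depends on [3:a, 4:c]
#6=c depends on [5:d]
sources: [0:e, 1:c]
N(rest) = Σ N(rest − s) over sources s of rest; N(one piece) = 1:
  size 1 → [6]=1
  size 2 → [5,6]=1
  size 3 → [3,5,6]=1  [4,5,6]=1
  size 4 → [1,4,5,6]=1  [2,3,5,6]=1  [3,4,5,6]=2
  size 5 → [0,2,3,5,6]=1  [1,3,4,5,6]=3  [2,3,4,5,6]=3
  first=0(e) contributes 6
  first=1(c) contributes 4
|[w]| = 10

10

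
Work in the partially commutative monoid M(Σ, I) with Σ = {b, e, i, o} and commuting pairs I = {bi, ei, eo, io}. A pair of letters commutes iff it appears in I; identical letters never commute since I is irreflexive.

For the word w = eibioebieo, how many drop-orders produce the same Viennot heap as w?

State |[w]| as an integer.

piece 0:e — minimal
piece 1:i — minimal
piece 2:b rests on {0:e}
piece 3:i rests on {1:i}
piece 4:o rests on {2:b}
piece 5:e rests on {2:b}
piece 6:b rests on {4:o, 5:e}
piece 7:i rests on {3:i}
piece 8:e rests on {6:b}
piece 9:o rests on {6:b}
minimal pieces: {0:e, 1:i}
ways to finish when only these pieces remain (= sum over removing one remaining piece with nothing left below it):
  1 left: {7}→1  {8}→1  {9}→1
  2 left: {3,7}→1  {7,8}→2  {7,9}→2  {8,9}→2
  3 left: {1,3,7}→1  {3,7,8}→3  {3,7,9}→3  {6,8,9}→2  {7,8,9}→6
  4 left: {1,3,7,8}→4  {1,3,7,9}→4  {3,7,8,9}→12  {4,6,8,9}→2  {5,6,8,9}→2  {6,7,8,9}→8
  5 left: {1,3,7,8,9}→20  {3,6,7,8,9}→20  {4,5,6,8,9}→4  {4,6,7,8,9}→10  {5,6,7,8,9}→10
  6 left: {1,3,6,7,8,9}→40  {2,4,5,6,8,9}→4  {3,4,6,7,8,9}→30  {3,5,6,7,8,9}→30  {4,5,6,7,8,9}→24
  7 left: {0,2,4,5,6,8,9}→4  {1,3,4,6,7,8,9}→70  {1,3,5,6,7,8,9}→70  {2,4,5,6,7,8,9}→28  {3,4,5,6,7,8,9}→84
  8 left: {0,2,4,5,6,7,8,9}→32  {1,3,4,5,6,7,8,9}→224  {2,3,4,5,6,7,8,9}→112
  placing 0:e first → 336 extensions
  placing 1:i first → 144 extensions
total linear extensions = 480

480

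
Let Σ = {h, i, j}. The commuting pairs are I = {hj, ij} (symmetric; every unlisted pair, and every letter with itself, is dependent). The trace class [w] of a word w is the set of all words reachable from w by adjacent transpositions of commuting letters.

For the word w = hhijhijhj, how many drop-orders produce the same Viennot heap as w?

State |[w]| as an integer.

84

#0=h has no predecessor
#1=h depends on [0:h]
#2=i depends on [1:h]
#3=j has no predecessor
#4=h depends on [2:i]
#5=i depends on [4:h]
#6=j depends on [3:j]
#7=h depends on [5:i]
#8=j depends on [6:j]
sources: [0:h, 3:j]
N(rest) = Σ N(rest − s) over sources s of rest; N(one piece) = 1:
  size 1 → [7]=1  [8]=1
  size 2 → [5,7]=1  [6,8]=1  [7,8]=2
  size 3 → [3,6,8]=1  [4,5,7]=1  [5,7,8]=3  [6,7,8]=3
  size 4 → [2,4,5,7]=1  [3,6,7,8]=4  [4,5,7,8]=4  [5,6,7,8]=6
  size 5 → [1,2,4,5,7]=1  [2,4,5,7,8]=5  [3,5,6,7,8]=10  [4,5,6,7,8]=10
  size 6 → [0,1,2,4,5,7]=1  [1,2,4,5,7,8]=6  [2,4,5,6,7,8]=15  [3,4,5,6,7,8]=20
  size 7 → [0,1,2,4,5,7,8]=7  [1,2,4,5,6,7,8]=21  [2,3,4,5,6,7,8]=35
  first=0(h) contributes 56
  first=3(j) contributes 28
|[w]| = 84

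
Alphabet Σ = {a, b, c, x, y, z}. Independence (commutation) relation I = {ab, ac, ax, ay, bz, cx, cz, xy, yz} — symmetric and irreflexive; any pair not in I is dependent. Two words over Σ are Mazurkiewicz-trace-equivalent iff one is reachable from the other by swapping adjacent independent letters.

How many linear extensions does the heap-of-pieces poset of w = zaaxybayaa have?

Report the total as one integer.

#0=z has no predecessor
#1=a depends on [0:z]
#2=a depends on [1:a]
#3=x depends on [0:z]
#4=y has no predecessor
#5=b depends on [3:x, 4:y]
#6=a depends on [2:a]
#7=y depends on [5:b]
#8=a depends on [6:a]
#9=a depends on [8:a]
sources: [0:z, 4:y]
N(rest) = Σ N(rest − s) over sources s of rest; N(one piece) = 1:
  size 1 → [7]=1  [9]=1
  size 2 → [5,7]=1  [7,9]=2  [8,9]=1
  size 3 → [3,5,7]=1  [4,5,7]=1  [5,7,9]=3  [6,8,9]=1  [7,8,9]=3
  size 4 → [2,6,8,9]=1  [3,4,5,7]=2  [3,5,7,9]=4  [4,5,7,9]=4  [5,7,8,9]=6  [6,7,8,9]=4
  size 5 → [1,2,6,8,9]=1  [2,6,7,8,9]=5  [3,4,5,7,9]=10  [3,5,7,8,9]=10  [4,5,7,8,9]=10  [5,6,7,8,9]=10
  size 6 → [1,2,6,7,8,9]=6  [2,5,6,7,8,9]=15  [3,4,5,7,8,9]=30  [3,5,6,7,8,9]=20  [4,5,6,7,8,9]=20
  size 7 → [1,2,5,6,7,8,9]=21  [2,3,5,6,7,8,9]=35  [2,4,5,6,7,8,9]=35  [3,4,5,6,7,8,9]=70
  size 8 → [1,2,3,5,6,7,8,9]=56  [1,2,4,5,6,7,8,9]=56  [2,3,4,5,6,7,8,9]=140
  first=0(z) contributes 252
  first=4(y) contributes 56
|[w]| = 308

308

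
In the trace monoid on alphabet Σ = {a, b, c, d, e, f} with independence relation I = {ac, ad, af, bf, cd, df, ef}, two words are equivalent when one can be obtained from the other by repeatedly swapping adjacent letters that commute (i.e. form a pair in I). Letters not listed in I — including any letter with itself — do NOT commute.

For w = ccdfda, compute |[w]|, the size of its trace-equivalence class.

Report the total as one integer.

piece 0:c — minimal
piece 1:c rests on {0:c}
piece 2:d — minimal
piece 3:f rests on {1:c}
piece 4:d rests on {2:d}
piece 5:a — minimal
minimal pieces: {0:c, 2:d, 5:a}
ways to finish when only these pieces remain (= sum over removing one remaining piece with nothing left below it):
  1 left: {3}→1  {4}→1  {5}→1
  2 left: {1,3}→1  {2,4}→1  {3,4}→2  {3,5}→2  {4,5}→2
  3 left: {0,1,3}→1  {1,3,4}→3  {1,3,5}→3  {2,3,4}→3  {2,4,5}→3  {3,4,5}→6
  4 left: {0,1,3,4}→4  {0,1,3,5}→4  {1,2,3,4}→6  {1,3,4,5}→12  {2,3,4,5}→12
  placing 0:c first → 30 extensions
  placing 2:d first → 20 extensions
  placing 5:a first → 10 extensions
total linear extensions = 60

60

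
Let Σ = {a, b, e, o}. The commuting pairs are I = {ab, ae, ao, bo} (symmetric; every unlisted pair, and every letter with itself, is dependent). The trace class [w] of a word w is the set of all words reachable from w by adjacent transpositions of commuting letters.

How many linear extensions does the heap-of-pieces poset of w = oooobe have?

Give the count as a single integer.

5

#0=o has no predecessor
#1=o depends on [0:o]
#2=o depends on [1:o]
#3=o depends on [2:o]
#4=b has no predecessor
#5=e depends on [3:o, 4:b]
sources: [0:o, 4:b]
N(rest) = Σ N(rest − s) over sources s of rest; N(one piece) = 1:
  size 1 → [5]=1
  size 2 → [3,5]=1  [4,5]=1
  size 3 → [2,3,5]=1  [3,4,5]=2
  size 4 → [1,2,3,5]=1  [2,3,4,5]=3
  first=0(o) contributes 4
  first=4(b) contributes 1
|[w]| = 5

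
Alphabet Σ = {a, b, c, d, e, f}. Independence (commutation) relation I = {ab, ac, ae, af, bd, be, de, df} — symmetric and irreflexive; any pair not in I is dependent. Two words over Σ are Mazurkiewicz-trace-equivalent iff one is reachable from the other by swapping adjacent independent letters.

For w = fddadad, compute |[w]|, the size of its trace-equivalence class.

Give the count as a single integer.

7

piece 0:f — minimal
piece 1:d — minimal
piece 2:d rests on {1:d}
piece 3:a rests on {2:d}
piece 4:d rests on {3:a}
piece 5:a rests on {4:d}
piece 6:d rests on {5:a}
minimal pieces: {0:f, 1:d}
ways to finish when only these pieces remain (= sum over removing one remaining piece with nothing left below it):
  1 left: {0}→1  {6}→1
  2 left: {0,6}→2  {5,6}→1
  3 left: {0,5,6}→3  {4,5,6}→1
  4 left: {0,4,5,6}→4  {3,4,5,6}→1
  5 left: {0,3,4,5,6}→5  {2,3,4,5,6}→1
  placing 0:f first → 1 extensions
  placing 1:d first → 6 extensions
total linear extensions = 7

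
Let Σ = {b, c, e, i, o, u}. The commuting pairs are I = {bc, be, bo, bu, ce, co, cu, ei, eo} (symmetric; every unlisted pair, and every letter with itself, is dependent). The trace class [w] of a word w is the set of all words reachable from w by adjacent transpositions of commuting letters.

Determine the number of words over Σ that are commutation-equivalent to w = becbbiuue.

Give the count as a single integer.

24

0(b) covers ∅
1(e) covers ∅
2(c) covers ∅
3(b) covers 0:b
4(b) covers 3:b
5(i) covers 2:c, 4:b
6(u) covers 1:e, 5:i
7(u) covers 6:u
8(e) covers 7:u
floor of heap: 0:b, 1:e, 2:c
completions by unplaced set U, small U first (add the entries for U minus each lowest piece of U):
  |U|=1: {8}:1
  |U|=2: {7,8}:1
  |U|=3: {6,7,8}:1
  |U|=4: {1,6,7,8}:1  {5,6,7,8}:1
  |U|=5: {1,5,6,7,8}:2  {2,5,6,7,8}:1  {4,5,6,7,8}:1
  |U|=6: {1,2,5,6,7,8}:3  {1,4,5,6,7,8}:3  {2,4,5,6,7,8}:2  {3,4,5,6,7,8}:1
  |U|=7: {0,3,4,5,6,7,8}:1  {1,2,4,5,6,7,8}:8  {1,3,4,5,6,7,8}:4  {2,3,4,5,6,7,8}:3
  start at 0(b): 15
  start at 1(e): 4
  start at 2(c): 5
sum over floor = 24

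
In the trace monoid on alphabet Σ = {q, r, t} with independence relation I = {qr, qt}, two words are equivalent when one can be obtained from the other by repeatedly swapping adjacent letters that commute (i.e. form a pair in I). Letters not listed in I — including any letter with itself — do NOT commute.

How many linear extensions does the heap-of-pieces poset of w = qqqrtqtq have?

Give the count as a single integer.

drop 0:q onto floor
drop 1:q onto {0:q}
drop 2:q onto {1:q}
drop 3:r onto floor
drop 4:t onto {3:r}
drop 5:q onto {2:q}
drop 6:t onto {4:t}
drop 7:q onto {5:q}
ground layer = {0:q, 3:r}
drop-orders for the pieces not yet dropped (sum over which currently-grounded one goes next):
  1 to go: {6} 1  {7} 1
  2 to go: {4,6} 1  {5,7} 1  {6,7} 2
  3 to go: {2,5,7} 1  {3,4,6} 1  {4,6,7} 3  {5,6,7} 3
  4 to go: {1,2,5,7} 1  {2,5,6,7} 4  {3,4,6,7} 4  {4,5,6,7} 6
  5 to go: {0,1,2,5,7} 1  {1,2,5,6,7} 5  {2,4,5,6,7} 10  {3,4,5,6,7} 10
  6 to go: {0,1,2,5,6,7} 6  {1,2,4,5,6,7} 15  {2,3,4,5,6,7} 20
  if 0:q drops first: 35 orders
  if 3:r drops first: 21 orders
heap linearizations: 56

56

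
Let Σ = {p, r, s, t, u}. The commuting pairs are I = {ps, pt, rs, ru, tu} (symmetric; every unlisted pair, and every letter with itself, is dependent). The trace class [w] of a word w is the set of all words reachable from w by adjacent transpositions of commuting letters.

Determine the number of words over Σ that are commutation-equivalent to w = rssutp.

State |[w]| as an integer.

11

0(r) covers ∅
1(s) covers ∅
2(s) covers 1:s
3(u) covers 2:s
4(t) covers 0:r, 2:s
5(p) covers 0:r, 3:u
floor of heap: 0:r, 1:s
completions by unplaced set U, small U first (add the entries for U minus each lowest piece of U):
  |U|=1: {4}:1  {5}:1
  |U|=2: {3,5}:1  {4,5}:2
  |U|=3: {0,4,5}:2  {3,4,5}:3
  |U|=4: {0,3,4,5}:5  {2,3,4,5}:3
  start at 0(r): 3
  start at 1(s): 8
sum over floor = 11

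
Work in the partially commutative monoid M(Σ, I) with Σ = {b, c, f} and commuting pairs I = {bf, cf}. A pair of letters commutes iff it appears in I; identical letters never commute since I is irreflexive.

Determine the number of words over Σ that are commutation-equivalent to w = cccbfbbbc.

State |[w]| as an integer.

piece 0:c — minimal
piece 1:c rests on {0:c}
piece 2:c rests on {1:c}
piece 3:b rests on {2:c}
piece 4:f — minimal
piece 5:b rests on {3:b}
piece 6:b rests on {5:b}
piece 7:b rests on {6:b}
piece 8:c rests on {7:b}
minimal pieces: {0:c, 4:f}
ways to finish when only these pieces remain (= sum over removing one remaining piece with nothing left below it):
  1 left: {4}→1  {8}→1
  2 left: {4,8}→2  {7,8}→1
  3 left: {4,7,8}→3  {6,7,8}→1
  4 left: {4,6,7,8}→4  {5,6,7,8}→1
  5 left: {3,5,6,7,8}→1  {4,5,6,7,8}→5
  6 left: {2,3,5,6,7,8}→1  {3,4,5,6,7,8}→6
  7 left: {1,2,3,5,6,7,8}→1  {2,3,4,5,6,7,8}→7
  placing 0:c first → 8 extensions
  placing 4:f first → 1 extensions
total linear extensions = 9

9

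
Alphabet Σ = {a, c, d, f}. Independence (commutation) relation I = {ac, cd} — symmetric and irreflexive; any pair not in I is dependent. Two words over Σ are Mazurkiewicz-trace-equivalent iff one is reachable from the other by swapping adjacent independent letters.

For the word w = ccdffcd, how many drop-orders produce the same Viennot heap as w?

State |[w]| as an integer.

6

0(c) covers ∅
1(c) covers 0:c
2(d) covers ∅
3(f) covers 1:c, 2:d
4(f) covers 3:f
5(c) covers 4:f
6(d) covers 4:f
floor of heap: 0:c, 2:d
completions by unplaced set U, small U first (add the entries for U minus each lowest piece of U):
  |U|=1: {5}:1  {6}:1
  |U|=2: {5,6}:2
  |U|=3: {4,5,6}:2
  |U|=4: {3,4,5,6}:2
  |U|=5: {1,3,4,5,6}:2  {2,3,4,5,6}:2
  start at 0(c): 4
  start at 2(d): 2
sum over floor = 6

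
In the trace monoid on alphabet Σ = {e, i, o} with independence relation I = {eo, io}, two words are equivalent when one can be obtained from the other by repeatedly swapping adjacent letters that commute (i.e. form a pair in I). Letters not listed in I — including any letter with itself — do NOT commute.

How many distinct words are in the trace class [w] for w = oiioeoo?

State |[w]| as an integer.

0(o) covers ∅
1(i) covers ∅
2(i) covers 1:i
3(o) covers 0:o
4(e) covers 2:i
5(o) covers 3:o
6(o) covers 5:o
floor of heap: 0:o, 1:i
completions by unplaced set U, small U first (add the entries for U minus each lowest piece of U):
  |U|=1: {4}:1  {6}:1
  |U|=2: {2,4}:1  {4,6}:2  {5,6}:1
  |U|=3: {1,2,4}:1  {2,4,6}:3  {3,5,6}:1  {4,5,6}:3
  |U|=4: {0,3,5,6}:1  {1,2,4,6}:4  {2,4,5,6}:6  {3,4,5,6}:4
  |U|=5: {0,3,4,5,6}:5  {1,2,4,5,6}:10  {2,3,4,5,6}:10
  start at 0(o): 20
  start at 1(i): 15
sum over floor = 35

35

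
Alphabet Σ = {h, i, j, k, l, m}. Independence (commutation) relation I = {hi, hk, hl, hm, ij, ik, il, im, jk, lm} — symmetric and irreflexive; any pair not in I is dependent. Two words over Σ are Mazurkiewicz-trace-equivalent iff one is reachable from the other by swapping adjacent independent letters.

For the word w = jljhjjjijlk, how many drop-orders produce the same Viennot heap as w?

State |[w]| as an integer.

11

#0=j has no predecessor
#1=l depends on [0:j]
#2=j depends on [1:l]
#3=h depends on [2:j]
#4=j depends on [3:h]
#5=j depends on [4:j]
#6=j depends on [5:j]
#7=i has no predecessor
#8=j depends on [6:j]
#9=l depends on [8:j]
#10=k depends on [9:l]
sources: [0:j, 7:i]
N(rest) = Σ N(rest − s) over sources s of rest; N(one piece) = 1:
  size 1 → [7]=1  [10]=1
  size 2 → [7,10]=2  [9,10]=1
  size 3 → [7,9,10]=3  [8,9,10]=1
  size 4 → [6,8,9,10]=1  [7,8,9,10]=4
  size 5 → [5,6,8,9,10]=1  [6,7,8,9,10]=5
  size 6 → [4,5,6,8,9,10]=1  [5,6,7,8,9,10]=6
  size 7 → [3,4,5,6,8,9,10]=1  [4,5,6,7,8,9,10]=7
  size 8 → [2,3,4,5,6,8,9,10]=1  [3,4,5,6,7,8,9,10]=8
  size 9 → [1,2,3,4,5,6,8,9,10]=1  [2,3,4,5,6,7,8,9,10]=9
  first=0(j) contributes 10
  first=7(i) contributes 1
|[w]| = 11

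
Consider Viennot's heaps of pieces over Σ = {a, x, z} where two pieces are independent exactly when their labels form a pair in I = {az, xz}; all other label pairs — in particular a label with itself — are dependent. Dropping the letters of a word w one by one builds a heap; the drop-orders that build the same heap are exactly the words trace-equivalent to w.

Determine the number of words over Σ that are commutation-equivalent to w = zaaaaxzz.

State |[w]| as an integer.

56

#0=z has no predecessor
#1=a has no predecessor
#2=a depends on [1:a]
#3=a depends on [2:a]
#4=a depends on [3:a]
#5=x depends on [4:a]
#6=z depends on [0:z]
#7=z depends on [6:z]
sources: [0:z, 1:a]
N(rest) = Σ N(rest − s) over sources s of rest; N(one piece) = 1:
  size 1 → [5]=1  [7]=1
  size 2 → [4,5]=1  [5,7]=2  [6,7]=1
  size 3 → [0,6,7]=1  [3,4,5]=1  [4,5,7]=3  [5,6,7]=3
  size 4 → [0,5,6,7]=4  [2,3,4,5]=1  [3,4,5,7]=4  [4,5,6,7]=6
  size 5 → [0,4,5,6,7]=10  [1,2,3,4,5]=1  [2,3,4,5,7]=5  [3,4,5,6,7]=10
  size 6 → [0,3,4,5,6,7]=20  [1,2,3,4,5,7]=6  [2,3,4,5,6,7]=15
  first=0(z) contributes 21
  first=1(a) contributes 35
|[w]| = 56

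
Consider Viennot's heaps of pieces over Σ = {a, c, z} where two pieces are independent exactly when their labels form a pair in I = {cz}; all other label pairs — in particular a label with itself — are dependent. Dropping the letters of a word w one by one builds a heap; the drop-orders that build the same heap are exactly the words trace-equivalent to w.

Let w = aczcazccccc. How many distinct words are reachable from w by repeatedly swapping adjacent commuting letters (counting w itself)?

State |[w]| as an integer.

18

#0=a has no predecessor
#1=c depends on [0:a]
#2=z depends on [0:a]
#3=c depends on [1:c]
#4=a depends on [2:z, 3:c]
#5=z depends on [4:a]
#6=c depends on [4:a]
#7=c depends on [6:c]
#8=c depends on [7:c]
#9=c depends on [8:c]
#10=c depends on [9:c]
sources: [0:a]
N(rest) = Σ N(rest − s) over sources s of rest; N(one piece) = 1:
  size 1 → [5]=1  [10]=1
  size 2 → [5,10]=2  [9,10]=1
  size 3 → [5,9,10]=3  [8,9,10]=1
  size 4 → [5,8,9,10]=4  [7,8,9,10]=1
  size 5 → [5,7,8,9,10]=5  [6,7,8,9,10]=1
  size 6 → [5,6,7,8,9,10]=6
  size 7 → [4,5,6,7,8,9,10]=6
  size 8 → [2,4,5,6,7,8,9,10]=6  [3,4,5,6,7,8,9,10]=6
  size 9 → [1,3,4,5,6,7,8,9,10]=6  [2,3,4,5,6,7,8,9,10]=12
  first=0(a) contributes 18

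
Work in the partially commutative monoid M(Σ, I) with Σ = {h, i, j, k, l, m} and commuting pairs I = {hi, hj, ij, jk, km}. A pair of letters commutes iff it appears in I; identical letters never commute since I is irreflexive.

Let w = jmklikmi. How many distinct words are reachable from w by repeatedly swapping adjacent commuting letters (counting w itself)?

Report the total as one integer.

piece 0:j — minimal
piece 1:m rests on {0:j}
piece 2:k — minimal
piece 3:l rests on {1:m, 2:k}
piece 4:i rests on {3:l}
piece 5:k rests on {4:i}
piece 6:m rests on {4:i}
piece 7:i rests on {5:k, 6:m}
minimal pieces: {0:j, 2:k}
ways to finish when only these pieces remain (= sum over removing one remaining piece with nothing left below it):
  1 left: {7}→1
  2 left: {5,7}→1  {6,7}→1
  3 left: {5,6,7}→2
  4 left: {4,5,6,7}→2
  5 left: {3,4,5,6,7}→2
  6 left: {1,3,4,5,6,7}→2  {2,3,4,5,6,7}→2
  placing 0:j first → 4 extensions
  placing 2:k first → 2 extensions
total linear extensions = 6

6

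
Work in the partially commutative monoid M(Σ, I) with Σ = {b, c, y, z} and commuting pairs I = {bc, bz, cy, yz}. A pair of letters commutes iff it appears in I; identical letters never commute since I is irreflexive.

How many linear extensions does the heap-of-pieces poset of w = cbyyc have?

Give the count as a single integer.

piece 0:c — minimal
piece 1:b — minimal
piece 2:y rests on {1:b}
piece 3:y rests on {2:y}
piece 4:c rests on {0:c}
minimal pieces: {0:c, 1:b}
ways to finish when only these pieces remain (= sum over removing one remaining piece with nothing left below it):
  1 left: {3}→1  {4}→1
  2 left: {0,4}→1  {2,3}→1  {3,4}→2
  3 left: {0,3,4}→3  {1,2,3}→1  {2,3,4}→3
  placing 0:c first → 4 extensions
  placing 1:b first → 6 extensions
total linear extensions = 10

10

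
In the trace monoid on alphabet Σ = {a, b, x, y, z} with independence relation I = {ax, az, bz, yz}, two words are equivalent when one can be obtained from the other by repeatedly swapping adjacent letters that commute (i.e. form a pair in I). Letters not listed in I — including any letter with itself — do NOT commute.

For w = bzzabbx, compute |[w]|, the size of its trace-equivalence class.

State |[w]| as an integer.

drop 0:b onto floor
drop 1:z onto floor
drop 2:z onto {1:z}
drop 3:a onto {0:b}
drop 4:b onto {3:a}
drop 5:b onto {4:b}
drop 6:x onto {2:z, 5:b}
ground layer = {0:b, 1:z}
drop-orders for the pieces not yet dropped (sum over which currently-grounded one goes next):
  1 to go: {6} 1
  2 to go: {2,6} 1  {5,6} 1
  3 to go: {1,2,6} 1  {2,5,6} 2  {4,5,6} 1
  4 to go: {1,2,5,6} 3  {2,4,5,6} 3  {3,4,5,6} 1
  5 to go: {0,3,4,5,6} 1  {1,2,4,5,6} 6  {2,3,4,5,6} 4
  if 0:b drops first: 10 orders
  if 1:z drops first: 5 orders
heap linearizations: 15

15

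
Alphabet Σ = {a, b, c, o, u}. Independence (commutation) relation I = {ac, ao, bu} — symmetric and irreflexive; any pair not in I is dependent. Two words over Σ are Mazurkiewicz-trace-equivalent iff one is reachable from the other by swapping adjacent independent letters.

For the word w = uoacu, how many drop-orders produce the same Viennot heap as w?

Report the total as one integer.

0(u) covers ∅
1(o) covers 0:u
2(a) covers 0:u
3(c) covers 1:o
4(u) covers 2:a, 3:c
floor of heap: 0:u
completions by unplaced set U, small U first (add the entries for U minus each lowest piece of U):
  |U|=1: {4}:1
  |U|=2: {2,4}:1  {3,4}:1
  |U|=3: {1,3,4}:1  {2,3,4}:2
  start at 0(u): 3

3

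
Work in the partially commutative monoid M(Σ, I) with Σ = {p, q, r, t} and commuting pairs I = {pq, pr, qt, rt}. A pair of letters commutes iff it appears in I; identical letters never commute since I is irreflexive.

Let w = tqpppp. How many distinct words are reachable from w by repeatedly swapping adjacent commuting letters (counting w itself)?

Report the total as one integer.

6

0(t) covers ∅
1(q) covers ∅
2(p) covers 0:t
3(p) covers 2:p
4(p) covers 3:p
5(p) covers 4:p
floor of heap: 0:t, 1:q
completions by unplaced set U, small U first (add the entries for U minus each lowest piece of U):
  |U|=1: {1}:1  {5}:1
  |U|=2: {1,5}:2  {4,5}:1
  |U|=3: {1,4,5}:3  {3,4,5}:1
  |U|=4: {1,3,4,5}:4  {2,3,4,5}:1
  start at 0(t): 5
  start at 1(q): 1
sum over floor = 6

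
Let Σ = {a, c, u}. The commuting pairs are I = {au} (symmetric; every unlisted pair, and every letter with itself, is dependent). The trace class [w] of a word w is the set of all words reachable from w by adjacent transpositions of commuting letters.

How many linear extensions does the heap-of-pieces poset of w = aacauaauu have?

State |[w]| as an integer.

20

0(a) covers ∅
1(a) covers 0:a
2(c) covers 1:a
3(a) covers 2:c
4(u) covers 2:c
5(a) covers 3:a
6(a) covers 5:a
7(u) covers 4:u
8(u) covers 7:u
floor of heap: 0:a
completions by unplaced set U, small U first (add the entries for U minus each lowest piece of U):
  |U|=1: {6}:1  {8}:1
  |U|=2: {5,6}:1  {6,8}:2  {7,8}:1
  |U|=3: {3,5,6}:1  {4,7,8}:1  {5,6,8}:3  {6,7,8}:3
  |U|=4: {3,5,6,8}:4  {4,6,7,8}:4  {5,6,7,8}:6
  |U|=5: {3,5,6,7,8}:10  {4,5,6,7,8}:10
  |U|=6: {3,4,5,6,7,8}:20
  |U|=7: {2,3,4,5,6,7,8}:20
  start at 0(a): 20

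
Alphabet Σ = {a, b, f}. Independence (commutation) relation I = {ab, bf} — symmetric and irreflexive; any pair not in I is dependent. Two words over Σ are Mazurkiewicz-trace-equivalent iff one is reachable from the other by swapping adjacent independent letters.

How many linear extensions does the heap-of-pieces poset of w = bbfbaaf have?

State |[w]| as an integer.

piece 0:b — minimal
piece 1:b rests on {0:b}
piece 2:f — minimal
piece 3:b rests on {1:b}
piece 4:a rests on {2:f}
piece 5:a rests on {4:a}
piece 6:f rests on {5:a}
minimal pieces: {0:b, 2:f}
ways to finish when only these pieces remain (= sum over removing one remaining piece with nothing left below it):
  1 left: {3}→1  {6}→1
  2 left: {1,3}→1  {3,6}→2  {5,6}→1
  3 left: {0,1,3}→1  {1,3,6}→3  {3,5,6}→3  {4,5,6}→1
  4 left: {0,1,3,6}→4  {1,3,5,6}→6  {2,4,5,6}→1  {3,4,5,6}→4
  5 left: {0,1,3,5,6}→10  {1,3,4,5,6}→10  {2,3,4,5,6}→5
  placing 0:b first → 15 extensions
  placing 2:f first → 20 extensions
total linear extensions = 35

35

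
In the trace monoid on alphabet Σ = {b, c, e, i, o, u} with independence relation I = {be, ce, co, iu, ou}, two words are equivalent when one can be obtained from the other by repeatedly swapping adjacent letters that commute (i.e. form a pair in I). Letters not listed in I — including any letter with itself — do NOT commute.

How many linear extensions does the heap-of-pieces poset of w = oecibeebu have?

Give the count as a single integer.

drop 0:o onto floor
drop 1:e onto {0:o}
drop 2:c onto floor
drop 3:i onto {1:e, 2:c}
drop 4:b onto {3:i}
drop 5:e onto {3:i}
drop 6:e onto {5:e}
drop 7:b onto {4:b}
drop 8:u onto {6:e, 7:b}
ground layer = {0:o, 2:c}
drop-orders for the pieces not yet dropped (sum over which currently-grounded one goes next):
  1 to go: {8} 1
  2 to go: {6,8} 1  {7,8} 1
  3 to go: {4,7,8} 1  {5,6,8} 1  {6,7,8} 2
  4 to go: {4,6,7,8} 3  {5,6,7,8} 3
  5 to go: {4,5,6,7,8} 6
  6 to go: {3,4,5,6,7,8} 6
  7 to go: {1,3,4,5,6,7,8} 6  {2,3,4,5,6,7,8} 6
  if 0:o drops first: 12 orders
  if 2:c drops first: 6 orders
heap linearizations: 18

18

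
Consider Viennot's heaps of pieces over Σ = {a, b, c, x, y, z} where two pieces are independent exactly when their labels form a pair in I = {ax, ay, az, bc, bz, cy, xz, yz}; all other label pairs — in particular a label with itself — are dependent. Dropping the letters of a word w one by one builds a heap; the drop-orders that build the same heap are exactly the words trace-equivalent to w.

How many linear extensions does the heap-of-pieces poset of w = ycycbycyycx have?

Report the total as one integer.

210

0(y) covers ∅
1(c) covers ∅
2(y) covers 0:y
3(c) covers 1:c
4(b) covers 2:y
5(y) covers 4:b
6(c) covers 3:c
7(y) covers 5:y
8(y) covers 7:y
9(c) covers 6:c
10(x) covers 8:y, 9:c
floor of heap: 0:y, 1:c
completions by unplaced set U, small U first (add the entries for U minus each lowest piece of U):
  |U|=1: {10}:1
  |U|=2: {8,10}:1  {9,10}:1
  |U|=3: {6,9,10}:1  {7,8,10}:1  {8,9,10}:2
  |U|=4: {3,6,9,10}:1  {5,7,8,10}:1  {6,8,9,10}:3  {7,8,9,10}:3
  |U|=5: {1,3,6,9,10}:1  {3,6,8,9,10}:4  {4,5,7,8,10}:1  {5,7,8,9,10}:4  {6,7,8,9,10}:6
  |U|=6: {1,3,6,8,9,10}:5  {2,4,5,7,8,10}:1  {3,6,7,8,9,10}:10  {4,5,7,8,9,10}:5  {5,6,7,8,9,10}:10
  |U|=7: {0,2,4,5,7,8,10}:1  {1,3,6,7,8,9,10}:15  {2,4,5,7,8,9,10}:6  {3,5,6,7,8,9,10}:20  {4,5,6,7,8,9,10}:15
  |U|=8: {0,2,4,5,7,8,9,10}:7  {1,3,5,6,7,8,9,10}:35  {2,4,5,6,7,8,9,10}:21  {3,4,5,6,7,8,9,10}:35
  |U|=9: {0,2,4,5,6,7,8,9,10}:28  {1,3,4,5,6,7,8,9,10}:70  {2,3,4,5,6,7,8,9,10}:56
  start at 0(y): 126
  start at 1(c): 84
sum over floor = 210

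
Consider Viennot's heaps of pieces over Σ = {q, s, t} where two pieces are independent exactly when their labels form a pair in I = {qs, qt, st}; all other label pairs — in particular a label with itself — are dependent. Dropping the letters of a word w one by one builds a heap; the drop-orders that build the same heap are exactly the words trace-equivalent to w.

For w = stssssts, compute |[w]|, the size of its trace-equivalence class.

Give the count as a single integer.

drop 0:s onto floor
drop 1:t onto floor
drop 2:s onto {0:s}
drop 3:s onto {2:s}
drop 4:s onto {3:s}
drop 5:s onto {4:s}
drop 6:t onto {1:t}
drop 7:s onto {5:s}
ground layer = {0:s, 1:t}
drop-orders for the pieces not yet dropped (sum over which currently-grounded one goes next):
  1 to go: {6} 1  {7} 1
  2 to go: {1,6} 1  {5,7} 1  {6,7} 2
  3 to go: {1,6,7} 3  {4,5,7} 1  {5,6,7} 3
  4 to go: {1,5,6,7} 6  {3,4,5,7} 1  {4,5,6,7} 4
  5 to go: {1,4,5,6,7} 10  {2,3,4,5,7} 1  {3,4,5,6,7} 5
  6 to go: {0,2,3,4,5,7} 1  {1,3,4,5,6,7} 15  {2,3,4,5,6,7} 6
  if 0:s drops first: 21 orders
  if 1:t drops first: 7 orders
heap linearizations: 28

28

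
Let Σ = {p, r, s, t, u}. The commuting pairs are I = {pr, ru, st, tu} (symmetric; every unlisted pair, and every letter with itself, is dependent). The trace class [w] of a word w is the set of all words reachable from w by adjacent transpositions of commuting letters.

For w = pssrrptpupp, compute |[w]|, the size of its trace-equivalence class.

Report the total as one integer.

#0=p has no predecessor
#1=s depends on [0:p]
#2=s depends on [1:s]
#3=r depends on [2:s]
#4=r depends on [3:r]
#5=p depends on [2:s]
#6=t depends on [4:r, 5:p]
#7=p depends on [6:t]
#8=u depends on [7:p]
#9=p depends on [8:u]
#10=p depends on [9:p]
sources: [0:p]
N(rest) = Σ N(rest − s) over sources s of rest; N(one piece) = 1:
  size 1 → [10]=1
  size 2 → [9,10]=1
  size 3 → [8,9,10]=1
  size 4 → [7,8,9,10]=1
  size 5 → [6,7,8,9,10]=1
  size 6 → [4,6,7,8,9,10]=1  [5,6,7,8,9,10]=1
  size 7 → [3,4,6,7,8,9,10]=1  [4,5,6,7,8,9,10]=2
  size 8 → [3,4,5,6,7,8,9,10]=3
  size 9 → [2,3,4,5,6,7,8,9,10]=3
  first=0(p) contributes 3

3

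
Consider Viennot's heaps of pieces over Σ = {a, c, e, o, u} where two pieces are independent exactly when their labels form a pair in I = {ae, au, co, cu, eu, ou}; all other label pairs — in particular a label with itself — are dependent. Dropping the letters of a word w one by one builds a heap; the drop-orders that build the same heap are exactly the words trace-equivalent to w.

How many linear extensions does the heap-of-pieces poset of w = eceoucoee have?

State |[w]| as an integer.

0(e) covers ∅
1(c) covers 0:e
2(e) covers 1:c
3(o) covers 2:e
4(u) covers ∅
5(c) covers 2:e
6(o) covers 3:o
7(e) covers 5:c, 6:o
8(e) covers 7:e
floor of heap: 0:e, 4:u
completions by unplaced set U, small U first (add the entries for U minus each lowest piece of U):
  |U|=1: {4}:1  {8}:1
  |U|=2: {4,8}:2  {7,8}:1
  |U|=3: {4,7,8}:3  {5,7,8}:1  {6,7,8}:1
  |U|=4: {3,6,7,8}:1  {4,5,7,8}:4  {4,6,7,8}:4  {5,6,7,8}:2
  |U|=5: {3,4,6,7,8}:5  {3,5,6,7,8}:3  {4,5,6,7,8}:10
  |U|=6: {2,3,5,6,7,8}:3  {3,4,5,6,7,8}:18
  |U|=7: {1,2,3,5,6,7,8}:3  {2,3,4,5,6,7,8}:21
  start at 0(e): 24
  start at 4(u): 3
sum over floor = 27

27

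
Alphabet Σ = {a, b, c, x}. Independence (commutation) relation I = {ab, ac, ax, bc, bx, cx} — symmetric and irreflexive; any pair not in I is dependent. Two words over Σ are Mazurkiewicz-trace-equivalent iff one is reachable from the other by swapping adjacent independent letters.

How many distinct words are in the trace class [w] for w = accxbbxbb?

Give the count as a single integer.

#0=a has no predecessor
#1=c has no predecessor
#2=c depends on [1:c]
#3=x has no predecessor
#4=b has no predecessor
#5=b depends on [4:b]
#6=x depends on [3:x]
#7=b depends on [5:b]
#8=b depends on [7:b]
sources: [0:a, 1:c, 3:x, 4:b]
N(rest) = Σ N(rest − s) over sources s of rest; N(one piece) = 1:
  size 1 → [0]=1  [2]=1  [6]=1  [8]=1
  size 2 → [0,2]=2  [0,6]=2  [0,8]=2  [1,2]=1  [2,6]=2  [2,8]=2  [3,6]=1  [6,8]=2  [7,8]=1
  size 3 → [0,1,2]=3  [0,2,6]=6  [0,2,8]=6  [0,3,6]=3  [0,6,8]=6  [0,7,8]=3  [1,2,6]=3  [1,2,8]=3  [2,3,6]=3  [2,6,8]=6  [2,7,8]=3  [3,6,8]=3  [5,7,8]=1  [6,7,8]=3
  size 4 → [0,1,2,6]=12  [0,1,2,8]=12  [0,2,3,6]=12  [0,2,6,8]=24  [0,2,7,8]=12  [0,3,6,8]=12  [0,5,7,8]=4  [0,6,7,8]=12  [1,2,3,6]=6  [1,2,6,8]=12  [1,2,7,8]=6  [2,3,6,8]=12  [2,5,7,8]=4  [2,6,7,8]=12  [3,6,7,8]=6  [4,5,7,8]=1  [5,6,7,8]=4
  size 5 → [0,1,2,3,6]=30  [0,1,2,6,8]=60  [0,1,2,7,8]=30  [0,2,3,6,8]=60  [0,2,5,7,8]=20  [0,2,6,7,8]=60  [0,3,6,7,8]=30  [0,4,5,7,8]=5  [0,5,6,7,8]=20  [1,2,3,6,8]=30  [1,2,5,7,8]=10  [1,2,6,7,8]=30  [2,3,6,7,8]=30  [2,4,5,7,8]=5  [2,5,6,7,8]=20  [3,5,6,7,8]=10  [4,5,6,7,8]=5
  size 6 → [0,1,2,3,6,8]=180  [0,1,2,5,7,8]=60  [0,1,2,6,7,8]=180  [0,2,3,6,7,8]=180  [0,2,4,5,7,8]=30  [0,2,5,6,7,8]=120  [0,3,5,6,7,8]=60  [0,4,5,6,7,8]=30  [1,2,3,6,7,8]=90  [1,2,4,5,7,8]=15  [1,2,5,6,7,8]=60  [2,3,5,6,7,8]=60  [2,4,5,6,7,8]=30  [3,4,5,6,7,8]=15
  size 7 → [0,1,2,3,6,7,8]=630  [0,1,2,4,5,7,8]=105  [0,1,2,5,6,7,8]=420  [0,2,3,5,6,7,8]=420  [0,2,4,5,6,7,8]=210  [0,3,4,5,6,7,8]=105  [1,2,3,5,6,7,8]=210  [1,2,4,5,6,7,8]=105  [2,3,4,5,6,7,8]=105
  first=0(a) contributes 420
  first=1(c) contributes 840
  first=3(x) contributes 840
  first=4(b) contributes 1680
|[w]| = 3780

3780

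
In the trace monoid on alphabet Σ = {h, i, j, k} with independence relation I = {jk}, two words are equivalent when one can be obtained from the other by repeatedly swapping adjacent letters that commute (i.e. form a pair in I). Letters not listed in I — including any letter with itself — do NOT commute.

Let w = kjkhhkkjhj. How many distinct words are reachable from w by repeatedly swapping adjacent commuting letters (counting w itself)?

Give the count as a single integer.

#0=k has no predecessor
#1=j has no predecessor
#2=k depends on [0:k]
#3=h depends on [1:j, 2:k]
#4=h depends on [3:h]
#5=k depends on [4:h]
#6=k depends on [5:k]
#7=j depends on [4:h]
#8=h depends on [6:k, 7:j]
#9=j depends on [8:h]
sources: [0:k, 1:j]
N(rest) = Σ N(rest − s) over sources s of rest; N(one piece) = 1:
  size 1 → [9]=1
  size 2 → [8,9]=1
  size 3 → [6,8,9]=1  [7,8,9]=1
  size 4 → [5,6,8,9]=1  [6,7,8,9]=2
  size 5 → [5,6,7,8,9]=3
  size 6 → [4,5,6,7,8,9]=3
  size 7 → [3,4,5,6,7,8,9]=3
  size 8 → [1,3,4,5,6,7,8,9]=3  [2,3,4,5,6,7,8,9]=3
  first=0(k) contributes 6
  first=1(j) contributes 3
|[w]| = 9

9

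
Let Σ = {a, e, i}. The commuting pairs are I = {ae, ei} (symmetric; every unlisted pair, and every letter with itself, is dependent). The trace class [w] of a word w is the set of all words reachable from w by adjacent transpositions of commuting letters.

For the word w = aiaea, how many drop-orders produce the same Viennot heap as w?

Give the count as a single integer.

5

#0=a has no predecessor
#1=i depends on [0:a]
#2=a depends on [1:i]
#3=e has no predecessor
#4=a depends on [2:a]
sources: [0:a, 3:e]
N(rest) = Σ N(rest − s) over sources s of rest; N(one piece) = 1:
  size 1 → [3]=1  [4]=1
  size 2 → [2,4]=1  [3,4]=2
  size 3 → [1,2,4]=1  [2,3,4]=3
  first=0(a) contributes 4
  first=3(e) contributes 1
|[w]| = 5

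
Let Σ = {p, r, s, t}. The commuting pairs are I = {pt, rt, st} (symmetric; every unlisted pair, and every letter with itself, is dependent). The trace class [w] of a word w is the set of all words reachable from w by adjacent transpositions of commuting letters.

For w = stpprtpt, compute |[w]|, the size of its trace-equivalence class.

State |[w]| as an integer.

56

#0=s has no predecessor
#1=t has no predecessor
#2=p depends on [0:s]
#3=p depends on [2:p]
#4=r depends on [3:p]
#5=t depends on [1:t]
#6=p depends on [4:r]
#7=t depends on [5:t]
sources: [0:s, 1:t]
N(rest) = Σ N(rest − s) over sources s of rest; N(one piece) = 1:
  size 1 → [6]=1  [7]=1
  size 2 → [4,6]=1  [5,7]=1  [6,7]=2
  size 3 → [1,5,7]=1  [3,4,6]=1  [4,6,7]=3  [5,6,7]=3
  size 4 → [1,5,6,7]=4  [2,3,4,6]=1  [3,4,6,7]=4  [4,5,6,7]=6
  size 5 → [0,2,3,4,6]=1  [1,4,5,6,7]=10  [2,3,4,6,7]=5  [3,4,5,6,7]=10
  size 6 → [0,2,3,4,6,7]=6  [1,3,4,5,6,7]=20  [2,3,4,5,6,7]=15
  first=0(s) contributes 35
  first=1(t) contributes 21
|[w]| = 56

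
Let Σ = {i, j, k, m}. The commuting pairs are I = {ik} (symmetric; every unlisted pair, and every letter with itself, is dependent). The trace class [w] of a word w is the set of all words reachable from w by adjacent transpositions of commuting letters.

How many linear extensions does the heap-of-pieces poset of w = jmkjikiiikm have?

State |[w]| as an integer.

piece 0:j — minimal
piece 1:m rests on {0:j}
piece 2:k rests on {1:m}
piece 3:j rests on {2:k}
piece 4:i rests on {3:j}
piece 5:k rests on {3:j}
piece 6:i rests on {4:i}
piece 7:i rests on {6:i}
piece 8:i rests on {7:i}
piece 9:k rests on {5:k}
piece 10:m rests on {8:i, 9:k}
minimal pieces: {0:j}
ways to finish when only these pieces remain (= sum over removing one remaining piece with nothing left below it):
  1 left: {10}→1
  2 left: {8,10}→1  {9,10}→1
  3 left: {5,9,10}→1  {7,8,10}→1  {8,9,10}→2
  4 left: {5,8,9,10}→3  {6,7,8,10}→1  {7,8,9,10}→3
  5 left: {4,6,7,8,10}→1  {5,7,8,9,10}→6  {6,7,8,9,10}→4
  6 left: {4,6,7,8,9,10}→5  {5,6,7,8,9,10}→10
  7 left: {4,5,6,7,8,9,10}→15
  8 left: {3,4,5,6,7,8,9,10}→15
  9 left: {2,3,4,5,6,7,8,9,10}→15
  placing 0:j first → 15 extensions

15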